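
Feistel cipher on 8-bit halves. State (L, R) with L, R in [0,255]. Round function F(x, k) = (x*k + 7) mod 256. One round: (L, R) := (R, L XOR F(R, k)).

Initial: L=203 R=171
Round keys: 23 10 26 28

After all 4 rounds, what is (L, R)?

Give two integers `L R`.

Round 1 (k=23): L=171 R=175
Round 2 (k=10): L=175 R=118
Round 3 (k=26): L=118 R=172
Round 4 (k=28): L=172 R=161

Answer: 172 161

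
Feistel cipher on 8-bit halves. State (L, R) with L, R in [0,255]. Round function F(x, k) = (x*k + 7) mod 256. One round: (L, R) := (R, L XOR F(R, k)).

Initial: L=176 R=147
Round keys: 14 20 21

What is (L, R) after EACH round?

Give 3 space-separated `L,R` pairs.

Round 1 (k=14): L=147 R=161
Round 2 (k=20): L=161 R=8
Round 3 (k=21): L=8 R=14

Answer: 147,161 161,8 8,14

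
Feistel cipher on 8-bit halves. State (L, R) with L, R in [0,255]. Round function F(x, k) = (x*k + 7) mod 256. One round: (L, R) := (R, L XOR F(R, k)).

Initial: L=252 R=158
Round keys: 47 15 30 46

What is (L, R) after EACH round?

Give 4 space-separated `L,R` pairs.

Round 1 (k=47): L=158 R=245
Round 2 (k=15): L=245 R=252
Round 3 (k=30): L=252 R=122
Round 4 (k=46): L=122 R=15

Answer: 158,245 245,252 252,122 122,15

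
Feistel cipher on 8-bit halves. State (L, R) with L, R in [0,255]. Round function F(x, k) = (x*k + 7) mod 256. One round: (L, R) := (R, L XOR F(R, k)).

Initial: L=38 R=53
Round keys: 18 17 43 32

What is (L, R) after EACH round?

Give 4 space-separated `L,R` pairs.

Round 1 (k=18): L=53 R=231
Round 2 (k=17): L=231 R=107
Round 3 (k=43): L=107 R=231
Round 4 (k=32): L=231 R=140

Answer: 53,231 231,107 107,231 231,140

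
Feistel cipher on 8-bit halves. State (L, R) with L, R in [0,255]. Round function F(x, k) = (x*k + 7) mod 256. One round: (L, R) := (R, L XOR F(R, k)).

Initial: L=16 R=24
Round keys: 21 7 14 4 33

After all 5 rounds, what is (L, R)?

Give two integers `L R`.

Round 1 (k=21): L=24 R=239
Round 2 (k=7): L=239 R=136
Round 3 (k=14): L=136 R=152
Round 4 (k=4): L=152 R=239
Round 5 (k=33): L=239 R=78

Answer: 239 78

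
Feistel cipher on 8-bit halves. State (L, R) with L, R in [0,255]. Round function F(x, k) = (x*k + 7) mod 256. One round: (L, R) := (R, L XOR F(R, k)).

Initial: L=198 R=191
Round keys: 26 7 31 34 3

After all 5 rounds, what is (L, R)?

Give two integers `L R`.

Round 1 (k=26): L=191 R=171
Round 2 (k=7): L=171 R=11
Round 3 (k=31): L=11 R=247
Round 4 (k=34): L=247 R=222
Round 5 (k=3): L=222 R=86

Answer: 222 86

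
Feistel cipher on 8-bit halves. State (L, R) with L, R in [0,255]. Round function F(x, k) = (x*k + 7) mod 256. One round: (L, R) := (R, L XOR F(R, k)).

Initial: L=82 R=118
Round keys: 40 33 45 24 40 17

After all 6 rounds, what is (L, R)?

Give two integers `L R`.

Round 1 (k=40): L=118 R=37
Round 2 (k=33): L=37 R=186
Round 3 (k=45): L=186 R=156
Round 4 (k=24): L=156 R=29
Round 5 (k=40): L=29 R=19
Round 6 (k=17): L=19 R=87

Answer: 19 87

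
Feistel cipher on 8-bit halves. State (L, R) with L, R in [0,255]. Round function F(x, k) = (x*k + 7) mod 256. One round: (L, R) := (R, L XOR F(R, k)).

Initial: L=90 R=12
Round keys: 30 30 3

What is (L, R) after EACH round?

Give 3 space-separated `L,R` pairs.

Answer: 12,53 53,49 49,175

Derivation:
Round 1 (k=30): L=12 R=53
Round 2 (k=30): L=53 R=49
Round 3 (k=3): L=49 R=175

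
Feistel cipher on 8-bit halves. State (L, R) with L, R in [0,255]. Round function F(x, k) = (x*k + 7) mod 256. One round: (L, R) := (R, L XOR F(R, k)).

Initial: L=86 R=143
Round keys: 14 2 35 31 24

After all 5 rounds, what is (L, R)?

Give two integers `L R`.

Answer: 215 229

Derivation:
Round 1 (k=14): L=143 R=143
Round 2 (k=2): L=143 R=170
Round 3 (k=35): L=170 R=202
Round 4 (k=31): L=202 R=215
Round 5 (k=24): L=215 R=229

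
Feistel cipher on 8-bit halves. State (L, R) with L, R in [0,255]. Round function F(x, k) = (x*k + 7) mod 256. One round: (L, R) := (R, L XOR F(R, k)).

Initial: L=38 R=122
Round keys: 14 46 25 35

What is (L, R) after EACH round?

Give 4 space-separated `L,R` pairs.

Round 1 (k=14): L=122 R=149
Round 2 (k=46): L=149 R=183
Round 3 (k=25): L=183 R=115
Round 4 (k=35): L=115 R=119

Answer: 122,149 149,183 183,115 115,119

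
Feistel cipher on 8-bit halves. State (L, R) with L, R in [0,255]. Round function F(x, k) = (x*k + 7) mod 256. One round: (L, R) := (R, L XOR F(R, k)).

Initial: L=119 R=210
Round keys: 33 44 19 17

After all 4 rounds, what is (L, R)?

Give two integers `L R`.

Round 1 (k=33): L=210 R=110
Round 2 (k=44): L=110 R=61
Round 3 (k=19): L=61 R=224
Round 4 (k=17): L=224 R=218

Answer: 224 218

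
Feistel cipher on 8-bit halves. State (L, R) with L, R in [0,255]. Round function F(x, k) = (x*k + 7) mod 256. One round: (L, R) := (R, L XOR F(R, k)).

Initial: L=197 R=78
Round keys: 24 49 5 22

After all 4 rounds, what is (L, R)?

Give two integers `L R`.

Round 1 (k=24): L=78 R=146
Round 2 (k=49): L=146 R=183
Round 3 (k=5): L=183 R=8
Round 4 (k=22): L=8 R=0

Answer: 8 0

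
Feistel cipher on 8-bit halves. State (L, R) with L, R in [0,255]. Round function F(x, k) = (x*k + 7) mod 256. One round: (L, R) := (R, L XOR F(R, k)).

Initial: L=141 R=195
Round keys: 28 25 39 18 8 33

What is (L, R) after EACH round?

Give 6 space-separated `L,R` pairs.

Answer: 195,214 214,46 46,223 223,155 155,0 0,156

Derivation:
Round 1 (k=28): L=195 R=214
Round 2 (k=25): L=214 R=46
Round 3 (k=39): L=46 R=223
Round 4 (k=18): L=223 R=155
Round 5 (k=8): L=155 R=0
Round 6 (k=33): L=0 R=156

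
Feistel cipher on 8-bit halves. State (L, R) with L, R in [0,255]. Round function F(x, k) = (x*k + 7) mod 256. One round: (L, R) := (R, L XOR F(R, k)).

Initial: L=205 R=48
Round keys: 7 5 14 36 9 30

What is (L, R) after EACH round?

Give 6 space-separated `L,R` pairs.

Answer: 48,154 154,57 57,191 191,218 218,14 14,113

Derivation:
Round 1 (k=7): L=48 R=154
Round 2 (k=5): L=154 R=57
Round 3 (k=14): L=57 R=191
Round 4 (k=36): L=191 R=218
Round 5 (k=9): L=218 R=14
Round 6 (k=30): L=14 R=113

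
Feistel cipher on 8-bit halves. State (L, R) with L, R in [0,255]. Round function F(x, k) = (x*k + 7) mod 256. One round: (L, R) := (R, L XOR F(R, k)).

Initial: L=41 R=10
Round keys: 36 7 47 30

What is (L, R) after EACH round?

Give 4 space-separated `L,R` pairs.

Answer: 10,70 70,251 251,90 90,104

Derivation:
Round 1 (k=36): L=10 R=70
Round 2 (k=7): L=70 R=251
Round 3 (k=47): L=251 R=90
Round 4 (k=30): L=90 R=104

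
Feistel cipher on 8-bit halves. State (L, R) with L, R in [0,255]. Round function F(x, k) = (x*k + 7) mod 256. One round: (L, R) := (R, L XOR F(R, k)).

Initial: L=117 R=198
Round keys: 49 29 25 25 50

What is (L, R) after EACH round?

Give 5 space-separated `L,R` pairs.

Answer: 198,152 152,249 249,192 192,62 62,227

Derivation:
Round 1 (k=49): L=198 R=152
Round 2 (k=29): L=152 R=249
Round 3 (k=25): L=249 R=192
Round 4 (k=25): L=192 R=62
Round 5 (k=50): L=62 R=227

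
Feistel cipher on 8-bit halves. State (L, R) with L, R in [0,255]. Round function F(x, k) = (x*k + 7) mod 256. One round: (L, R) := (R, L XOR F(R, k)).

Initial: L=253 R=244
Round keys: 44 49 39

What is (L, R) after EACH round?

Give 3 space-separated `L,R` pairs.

Answer: 244,10 10,5 5,192

Derivation:
Round 1 (k=44): L=244 R=10
Round 2 (k=49): L=10 R=5
Round 3 (k=39): L=5 R=192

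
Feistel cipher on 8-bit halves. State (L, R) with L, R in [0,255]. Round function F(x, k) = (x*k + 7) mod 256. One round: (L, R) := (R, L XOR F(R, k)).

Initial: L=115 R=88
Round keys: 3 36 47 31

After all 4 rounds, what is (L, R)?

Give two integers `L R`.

Answer: 212 156

Derivation:
Round 1 (k=3): L=88 R=124
Round 2 (k=36): L=124 R=47
Round 3 (k=47): L=47 R=212
Round 4 (k=31): L=212 R=156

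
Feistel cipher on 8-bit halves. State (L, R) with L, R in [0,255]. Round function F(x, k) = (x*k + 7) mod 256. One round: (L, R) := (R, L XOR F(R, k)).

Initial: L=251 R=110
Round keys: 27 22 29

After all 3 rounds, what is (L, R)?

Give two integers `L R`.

Answer: 173 250

Derivation:
Round 1 (k=27): L=110 R=90
Round 2 (k=22): L=90 R=173
Round 3 (k=29): L=173 R=250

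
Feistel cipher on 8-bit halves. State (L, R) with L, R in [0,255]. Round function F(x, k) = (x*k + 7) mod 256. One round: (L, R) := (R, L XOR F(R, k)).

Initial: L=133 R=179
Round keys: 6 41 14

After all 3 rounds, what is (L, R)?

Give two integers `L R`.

Round 1 (k=6): L=179 R=188
Round 2 (k=41): L=188 R=144
Round 3 (k=14): L=144 R=91

Answer: 144 91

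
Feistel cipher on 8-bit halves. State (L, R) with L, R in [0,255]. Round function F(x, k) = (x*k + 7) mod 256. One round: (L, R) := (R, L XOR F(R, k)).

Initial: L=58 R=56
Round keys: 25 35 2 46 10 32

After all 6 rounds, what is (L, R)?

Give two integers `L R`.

Round 1 (k=25): L=56 R=69
Round 2 (k=35): L=69 R=78
Round 3 (k=2): L=78 R=230
Round 4 (k=46): L=230 R=21
Round 5 (k=10): L=21 R=63
Round 6 (k=32): L=63 R=242

Answer: 63 242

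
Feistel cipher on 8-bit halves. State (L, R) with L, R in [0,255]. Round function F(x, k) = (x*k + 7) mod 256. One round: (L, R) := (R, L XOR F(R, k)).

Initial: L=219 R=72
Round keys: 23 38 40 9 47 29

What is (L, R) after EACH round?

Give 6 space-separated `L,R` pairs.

Round 1 (k=23): L=72 R=164
Round 2 (k=38): L=164 R=23
Round 3 (k=40): L=23 R=59
Round 4 (k=9): L=59 R=13
Round 5 (k=47): L=13 R=81
Round 6 (k=29): L=81 R=57

Answer: 72,164 164,23 23,59 59,13 13,81 81,57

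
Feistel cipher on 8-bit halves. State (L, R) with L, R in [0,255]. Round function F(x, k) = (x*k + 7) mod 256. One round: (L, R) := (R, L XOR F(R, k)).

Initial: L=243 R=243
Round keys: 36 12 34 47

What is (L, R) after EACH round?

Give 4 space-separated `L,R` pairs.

Answer: 243,192 192,244 244,175 175,220

Derivation:
Round 1 (k=36): L=243 R=192
Round 2 (k=12): L=192 R=244
Round 3 (k=34): L=244 R=175
Round 4 (k=47): L=175 R=220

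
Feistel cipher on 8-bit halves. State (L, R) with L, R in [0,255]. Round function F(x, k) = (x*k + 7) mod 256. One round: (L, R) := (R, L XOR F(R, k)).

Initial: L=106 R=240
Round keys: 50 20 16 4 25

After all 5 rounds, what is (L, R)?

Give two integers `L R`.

Answer: 20 193

Derivation:
Round 1 (k=50): L=240 R=141
Round 2 (k=20): L=141 R=251
Round 3 (k=16): L=251 R=58
Round 4 (k=4): L=58 R=20
Round 5 (k=25): L=20 R=193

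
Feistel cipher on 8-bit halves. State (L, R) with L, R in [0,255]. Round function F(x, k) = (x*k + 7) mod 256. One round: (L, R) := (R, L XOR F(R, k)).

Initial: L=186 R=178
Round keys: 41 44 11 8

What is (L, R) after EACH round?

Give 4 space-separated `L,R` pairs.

Round 1 (k=41): L=178 R=51
Round 2 (k=44): L=51 R=121
Round 3 (k=11): L=121 R=9
Round 4 (k=8): L=9 R=54

Answer: 178,51 51,121 121,9 9,54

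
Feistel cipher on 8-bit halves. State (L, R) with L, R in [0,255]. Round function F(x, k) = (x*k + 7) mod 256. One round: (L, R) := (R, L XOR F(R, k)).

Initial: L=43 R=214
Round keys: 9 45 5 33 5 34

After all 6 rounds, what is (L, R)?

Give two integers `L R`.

Answer: 219 41

Derivation:
Round 1 (k=9): L=214 R=166
Round 2 (k=45): L=166 R=227
Round 3 (k=5): L=227 R=208
Round 4 (k=33): L=208 R=52
Round 5 (k=5): L=52 R=219
Round 6 (k=34): L=219 R=41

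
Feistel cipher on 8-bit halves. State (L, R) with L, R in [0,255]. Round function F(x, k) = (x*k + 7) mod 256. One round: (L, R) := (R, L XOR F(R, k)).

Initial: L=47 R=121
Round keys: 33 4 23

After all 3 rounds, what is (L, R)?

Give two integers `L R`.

Round 1 (k=33): L=121 R=143
Round 2 (k=4): L=143 R=58
Round 3 (k=23): L=58 R=178

Answer: 58 178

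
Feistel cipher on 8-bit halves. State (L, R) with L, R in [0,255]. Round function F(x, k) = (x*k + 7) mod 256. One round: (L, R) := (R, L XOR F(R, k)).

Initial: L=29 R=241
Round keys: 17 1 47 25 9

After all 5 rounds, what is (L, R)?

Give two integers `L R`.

Round 1 (k=17): L=241 R=21
Round 2 (k=1): L=21 R=237
Round 3 (k=47): L=237 R=159
Round 4 (k=25): L=159 R=99
Round 5 (k=9): L=99 R=29

Answer: 99 29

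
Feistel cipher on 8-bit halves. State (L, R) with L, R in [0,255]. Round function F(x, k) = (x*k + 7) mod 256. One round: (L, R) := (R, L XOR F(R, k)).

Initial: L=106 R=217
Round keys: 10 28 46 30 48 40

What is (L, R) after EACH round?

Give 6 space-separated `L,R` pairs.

Answer: 217,235 235,98 98,72 72,21 21,191 191,202

Derivation:
Round 1 (k=10): L=217 R=235
Round 2 (k=28): L=235 R=98
Round 3 (k=46): L=98 R=72
Round 4 (k=30): L=72 R=21
Round 5 (k=48): L=21 R=191
Round 6 (k=40): L=191 R=202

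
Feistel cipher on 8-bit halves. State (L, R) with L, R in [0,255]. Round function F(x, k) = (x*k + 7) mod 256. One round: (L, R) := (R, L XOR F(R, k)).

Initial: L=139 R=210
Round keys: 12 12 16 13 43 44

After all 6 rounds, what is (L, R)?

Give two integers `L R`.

Round 1 (k=12): L=210 R=84
Round 2 (k=12): L=84 R=37
Round 3 (k=16): L=37 R=3
Round 4 (k=13): L=3 R=11
Round 5 (k=43): L=11 R=227
Round 6 (k=44): L=227 R=0

Answer: 227 0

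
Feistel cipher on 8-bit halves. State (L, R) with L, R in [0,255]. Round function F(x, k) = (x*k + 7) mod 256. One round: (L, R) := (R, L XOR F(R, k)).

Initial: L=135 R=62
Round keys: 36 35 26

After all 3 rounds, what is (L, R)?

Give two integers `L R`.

Round 1 (k=36): L=62 R=56
Round 2 (k=35): L=56 R=145
Round 3 (k=26): L=145 R=249

Answer: 145 249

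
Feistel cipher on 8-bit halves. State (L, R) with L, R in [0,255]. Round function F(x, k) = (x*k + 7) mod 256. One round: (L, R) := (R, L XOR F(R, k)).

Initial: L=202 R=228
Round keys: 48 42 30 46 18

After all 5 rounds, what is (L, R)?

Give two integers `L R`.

Round 1 (k=48): L=228 R=13
Round 2 (k=42): L=13 R=205
Round 3 (k=30): L=205 R=0
Round 4 (k=46): L=0 R=202
Round 5 (k=18): L=202 R=59

Answer: 202 59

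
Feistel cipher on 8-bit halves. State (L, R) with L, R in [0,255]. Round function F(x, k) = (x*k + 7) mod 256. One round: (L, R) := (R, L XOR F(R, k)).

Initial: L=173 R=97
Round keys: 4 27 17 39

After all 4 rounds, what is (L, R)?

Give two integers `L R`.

Round 1 (k=4): L=97 R=38
Round 2 (k=27): L=38 R=104
Round 3 (k=17): L=104 R=201
Round 4 (k=39): L=201 R=206

Answer: 201 206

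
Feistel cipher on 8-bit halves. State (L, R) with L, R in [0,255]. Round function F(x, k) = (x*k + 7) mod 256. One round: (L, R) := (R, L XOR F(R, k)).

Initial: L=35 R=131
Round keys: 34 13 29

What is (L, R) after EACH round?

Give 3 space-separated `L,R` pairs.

Answer: 131,78 78,126 126,3

Derivation:
Round 1 (k=34): L=131 R=78
Round 2 (k=13): L=78 R=126
Round 3 (k=29): L=126 R=3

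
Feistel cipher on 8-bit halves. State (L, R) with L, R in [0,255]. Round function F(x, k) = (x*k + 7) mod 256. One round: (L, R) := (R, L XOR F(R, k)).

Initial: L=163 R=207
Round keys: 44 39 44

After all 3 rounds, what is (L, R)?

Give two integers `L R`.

Answer: 64 63

Derivation:
Round 1 (k=44): L=207 R=56
Round 2 (k=39): L=56 R=64
Round 3 (k=44): L=64 R=63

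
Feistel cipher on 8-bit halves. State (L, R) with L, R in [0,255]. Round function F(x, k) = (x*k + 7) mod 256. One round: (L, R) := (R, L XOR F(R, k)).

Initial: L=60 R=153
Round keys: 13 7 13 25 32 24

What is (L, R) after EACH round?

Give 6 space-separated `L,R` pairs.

Answer: 153,240 240,14 14,77 77,130 130,10 10,117

Derivation:
Round 1 (k=13): L=153 R=240
Round 2 (k=7): L=240 R=14
Round 3 (k=13): L=14 R=77
Round 4 (k=25): L=77 R=130
Round 5 (k=32): L=130 R=10
Round 6 (k=24): L=10 R=117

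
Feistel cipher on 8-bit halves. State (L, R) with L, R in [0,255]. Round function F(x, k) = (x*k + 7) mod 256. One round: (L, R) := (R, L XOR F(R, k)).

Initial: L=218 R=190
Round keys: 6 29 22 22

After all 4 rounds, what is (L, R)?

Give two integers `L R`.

Round 1 (k=6): L=190 R=161
Round 2 (k=29): L=161 R=250
Round 3 (k=22): L=250 R=34
Round 4 (k=22): L=34 R=9

Answer: 34 9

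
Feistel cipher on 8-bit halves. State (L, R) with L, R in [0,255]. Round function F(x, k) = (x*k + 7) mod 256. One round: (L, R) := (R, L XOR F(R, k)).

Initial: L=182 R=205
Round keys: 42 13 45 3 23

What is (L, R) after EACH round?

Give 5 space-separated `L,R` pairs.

Round 1 (k=42): L=205 R=31
Round 2 (k=13): L=31 R=87
Round 3 (k=45): L=87 R=77
Round 4 (k=3): L=77 R=185
Round 5 (k=23): L=185 R=235

Answer: 205,31 31,87 87,77 77,185 185,235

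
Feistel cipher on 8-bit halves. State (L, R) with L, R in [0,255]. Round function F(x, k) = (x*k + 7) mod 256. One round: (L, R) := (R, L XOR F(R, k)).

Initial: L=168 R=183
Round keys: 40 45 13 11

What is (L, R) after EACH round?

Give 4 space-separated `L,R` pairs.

Round 1 (k=40): L=183 R=55
Round 2 (k=45): L=55 R=5
Round 3 (k=13): L=5 R=127
Round 4 (k=11): L=127 R=121

Answer: 183,55 55,5 5,127 127,121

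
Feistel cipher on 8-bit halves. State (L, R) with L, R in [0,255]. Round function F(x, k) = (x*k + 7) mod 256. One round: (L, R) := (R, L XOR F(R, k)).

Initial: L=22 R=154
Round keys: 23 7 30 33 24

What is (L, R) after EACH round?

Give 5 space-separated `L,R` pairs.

Answer: 154,203 203,14 14,96 96,105 105,191

Derivation:
Round 1 (k=23): L=154 R=203
Round 2 (k=7): L=203 R=14
Round 3 (k=30): L=14 R=96
Round 4 (k=33): L=96 R=105
Round 5 (k=24): L=105 R=191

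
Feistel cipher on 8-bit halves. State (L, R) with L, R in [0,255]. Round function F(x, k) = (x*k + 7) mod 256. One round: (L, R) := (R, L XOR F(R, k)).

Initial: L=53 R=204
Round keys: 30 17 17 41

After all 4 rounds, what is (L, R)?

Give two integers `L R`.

Answer: 254 248

Derivation:
Round 1 (k=30): L=204 R=218
Round 2 (k=17): L=218 R=77
Round 3 (k=17): L=77 R=254
Round 4 (k=41): L=254 R=248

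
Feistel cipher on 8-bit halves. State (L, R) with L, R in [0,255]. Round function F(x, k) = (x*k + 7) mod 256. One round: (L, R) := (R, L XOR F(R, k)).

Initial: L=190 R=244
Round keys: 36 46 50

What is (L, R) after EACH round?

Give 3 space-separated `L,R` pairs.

Round 1 (k=36): L=244 R=233
Round 2 (k=46): L=233 R=17
Round 3 (k=50): L=17 R=176

Answer: 244,233 233,17 17,176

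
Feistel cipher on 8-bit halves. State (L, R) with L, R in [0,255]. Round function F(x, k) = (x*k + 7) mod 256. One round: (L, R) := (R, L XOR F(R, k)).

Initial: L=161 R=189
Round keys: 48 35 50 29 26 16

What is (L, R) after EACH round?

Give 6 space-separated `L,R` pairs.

Answer: 189,214 214,244 244,121 121,72 72,46 46,175

Derivation:
Round 1 (k=48): L=189 R=214
Round 2 (k=35): L=214 R=244
Round 3 (k=50): L=244 R=121
Round 4 (k=29): L=121 R=72
Round 5 (k=26): L=72 R=46
Round 6 (k=16): L=46 R=175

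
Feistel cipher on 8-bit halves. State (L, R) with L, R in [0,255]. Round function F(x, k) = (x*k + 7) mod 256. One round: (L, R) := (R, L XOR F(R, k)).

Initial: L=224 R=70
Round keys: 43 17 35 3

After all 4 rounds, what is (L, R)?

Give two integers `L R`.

Round 1 (k=43): L=70 R=41
Round 2 (k=17): L=41 R=134
Round 3 (k=35): L=134 R=112
Round 4 (k=3): L=112 R=209

Answer: 112 209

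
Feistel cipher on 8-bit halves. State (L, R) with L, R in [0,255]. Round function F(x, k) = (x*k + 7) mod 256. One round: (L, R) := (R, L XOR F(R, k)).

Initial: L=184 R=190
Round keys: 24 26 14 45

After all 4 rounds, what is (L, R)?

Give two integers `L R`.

Answer: 62 30

Derivation:
Round 1 (k=24): L=190 R=111
Round 2 (k=26): L=111 R=243
Round 3 (k=14): L=243 R=62
Round 4 (k=45): L=62 R=30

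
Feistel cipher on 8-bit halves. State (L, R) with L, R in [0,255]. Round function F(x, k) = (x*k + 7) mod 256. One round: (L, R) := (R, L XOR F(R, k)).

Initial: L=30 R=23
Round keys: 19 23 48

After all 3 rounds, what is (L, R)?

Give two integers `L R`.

Answer: 130 197

Derivation:
Round 1 (k=19): L=23 R=162
Round 2 (k=23): L=162 R=130
Round 3 (k=48): L=130 R=197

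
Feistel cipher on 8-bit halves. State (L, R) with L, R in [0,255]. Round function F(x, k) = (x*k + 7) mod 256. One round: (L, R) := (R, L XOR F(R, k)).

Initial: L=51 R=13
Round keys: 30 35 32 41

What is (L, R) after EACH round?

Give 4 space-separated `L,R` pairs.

Answer: 13,190 190,12 12,57 57,36

Derivation:
Round 1 (k=30): L=13 R=190
Round 2 (k=35): L=190 R=12
Round 3 (k=32): L=12 R=57
Round 4 (k=41): L=57 R=36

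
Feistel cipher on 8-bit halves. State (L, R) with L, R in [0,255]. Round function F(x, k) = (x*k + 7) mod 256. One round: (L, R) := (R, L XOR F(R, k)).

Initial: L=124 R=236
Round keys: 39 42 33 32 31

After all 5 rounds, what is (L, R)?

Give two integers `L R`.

Round 1 (k=39): L=236 R=135
Round 2 (k=42): L=135 R=193
Round 3 (k=33): L=193 R=111
Round 4 (k=32): L=111 R=38
Round 5 (k=31): L=38 R=206

Answer: 38 206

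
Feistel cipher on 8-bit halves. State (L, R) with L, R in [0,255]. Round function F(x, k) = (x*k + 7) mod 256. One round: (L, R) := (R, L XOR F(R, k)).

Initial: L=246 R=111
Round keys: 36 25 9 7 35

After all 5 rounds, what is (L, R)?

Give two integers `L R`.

Round 1 (k=36): L=111 R=85
Round 2 (k=25): L=85 R=59
Round 3 (k=9): L=59 R=79
Round 4 (k=7): L=79 R=11
Round 5 (k=35): L=11 R=199

Answer: 11 199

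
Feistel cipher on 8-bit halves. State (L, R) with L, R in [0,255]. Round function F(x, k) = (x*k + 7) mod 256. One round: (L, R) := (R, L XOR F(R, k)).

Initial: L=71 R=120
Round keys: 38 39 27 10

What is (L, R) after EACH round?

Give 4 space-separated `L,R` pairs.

Answer: 120,144 144,143 143,140 140,240

Derivation:
Round 1 (k=38): L=120 R=144
Round 2 (k=39): L=144 R=143
Round 3 (k=27): L=143 R=140
Round 4 (k=10): L=140 R=240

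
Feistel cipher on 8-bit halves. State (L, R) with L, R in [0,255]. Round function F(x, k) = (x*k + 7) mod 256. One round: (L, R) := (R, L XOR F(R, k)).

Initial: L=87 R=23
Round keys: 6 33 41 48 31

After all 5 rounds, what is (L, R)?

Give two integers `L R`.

Round 1 (k=6): L=23 R=198
Round 2 (k=33): L=198 R=154
Round 3 (k=41): L=154 R=119
Round 4 (k=48): L=119 R=205
Round 5 (k=31): L=205 R=173

Answer: 205 173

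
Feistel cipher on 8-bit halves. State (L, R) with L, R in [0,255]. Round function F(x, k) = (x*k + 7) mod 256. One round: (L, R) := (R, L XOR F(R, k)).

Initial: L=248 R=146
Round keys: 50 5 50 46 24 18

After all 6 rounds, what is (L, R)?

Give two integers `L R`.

Answer: 147 134

Derivation:
Round 1 (k=50): L=146 R=115
Round 2 (k=5): L=115 R=212
Round 3 (k=50): L=212 R=28
Round 4 (k=46): L=28 R=219
Round 5 (k=24): L=219 R=147
Round 6 (k=18): L=147 R=134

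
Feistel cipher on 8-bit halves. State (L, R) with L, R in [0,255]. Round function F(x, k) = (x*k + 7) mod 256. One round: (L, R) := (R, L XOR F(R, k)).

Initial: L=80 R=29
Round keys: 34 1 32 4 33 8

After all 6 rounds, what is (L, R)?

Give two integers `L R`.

Round 1 (k=34): L=29 R=177
Round 2 (k=1): L=177 R=165
Round 3 (k=32): L=165 R=22
Round 4 (k=4): L=22 R=250
Round 5 (k=33): L=250 R=87
Round 6 (k=8): L=87 R=69

Answer: 87 69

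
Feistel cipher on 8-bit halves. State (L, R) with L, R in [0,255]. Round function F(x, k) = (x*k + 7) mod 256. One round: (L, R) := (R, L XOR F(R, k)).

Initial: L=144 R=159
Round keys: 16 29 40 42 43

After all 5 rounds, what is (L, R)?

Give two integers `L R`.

Answer: 58 173

Derivation:
Round 1 (k=16): L=159 R=103
Round 2 (k=29): L=103 R=45
Round 3 (k=40): L=45 R=104
Round 4 (k=42): L=104 R=58
Round 5 (k=43): L=58 R=173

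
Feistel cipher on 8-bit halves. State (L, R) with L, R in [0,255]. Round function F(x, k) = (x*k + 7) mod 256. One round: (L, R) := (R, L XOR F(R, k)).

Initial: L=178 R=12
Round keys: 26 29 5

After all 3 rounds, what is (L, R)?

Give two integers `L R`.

Round 1 (k=26): L=12 R=141
Round 2 (k=29): L=141 R=12
Round 3 (k=5): L=12 R=206

Answer: 12 206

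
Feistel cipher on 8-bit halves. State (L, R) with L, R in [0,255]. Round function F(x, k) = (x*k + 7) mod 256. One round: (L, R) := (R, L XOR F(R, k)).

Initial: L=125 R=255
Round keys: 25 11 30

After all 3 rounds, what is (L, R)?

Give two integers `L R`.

Answer: 167 10

Derivation:
Round 1 (k=25): L=255 R=147
Round 2 (k=11): L=147 R=167
Round 3 (k=30): L=167 R=10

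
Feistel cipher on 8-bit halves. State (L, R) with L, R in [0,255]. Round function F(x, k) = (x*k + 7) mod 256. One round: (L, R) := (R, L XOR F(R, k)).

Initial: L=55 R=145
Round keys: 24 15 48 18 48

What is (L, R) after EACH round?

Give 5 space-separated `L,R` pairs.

Round 1 (k=24): L=145 R=168
Round 2 (k=15): L=168 R=78
Round 3 (k=48): L=78 R=15
Round 4 (k=18): L=15 R=91
Round 5 (k=48): L=91 R=24

Answer: 145,168 168,78 78,15 15,91 91,24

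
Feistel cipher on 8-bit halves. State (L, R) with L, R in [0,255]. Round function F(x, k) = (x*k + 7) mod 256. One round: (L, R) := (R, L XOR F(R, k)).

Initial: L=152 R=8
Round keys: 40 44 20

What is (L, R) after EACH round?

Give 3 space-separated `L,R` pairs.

Round 1 (k=40): L=8 R=223
Round 2 (k=44): L=223 R=83
Round 3 (k=20): L=83 R=92

Answer: 8,223 223,83 83,92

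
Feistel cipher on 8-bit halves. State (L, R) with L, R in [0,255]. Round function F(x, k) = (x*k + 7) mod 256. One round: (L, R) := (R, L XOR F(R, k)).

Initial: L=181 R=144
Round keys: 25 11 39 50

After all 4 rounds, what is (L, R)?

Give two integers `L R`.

Answer: 0 106

Derivation:
Round 1 (k=25): L=144 R=162
Round 2 (k=11): L=162 R=109
Round 3 (k=39): L=109 R=0
Round 4 (k=50): L=0 R=106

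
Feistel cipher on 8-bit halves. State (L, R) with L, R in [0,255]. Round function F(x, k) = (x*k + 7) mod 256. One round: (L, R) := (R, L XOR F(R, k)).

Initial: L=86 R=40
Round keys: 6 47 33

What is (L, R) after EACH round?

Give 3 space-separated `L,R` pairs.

Round 1 (k=6): L=40 R=161
Round 2 (k=47): L=161 R=190
Round 3 (k=33): L=190 R=36

Answer: 40,161 161,190 190,36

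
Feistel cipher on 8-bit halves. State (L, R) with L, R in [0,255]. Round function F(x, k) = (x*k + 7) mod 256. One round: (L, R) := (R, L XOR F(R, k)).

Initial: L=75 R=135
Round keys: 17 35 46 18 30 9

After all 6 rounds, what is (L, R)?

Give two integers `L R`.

Answer: 59 92

Derivation:
Round 1 (k=17): L=135 R=181
Round 2 (k=35): L=181 R=65
Round 3 (k=46): L=65 R=0
Round 4 (k=18): L=0 R=70
Round 5 (k=30): L=70 R=59
Round 6 (k=9): L=59 R=92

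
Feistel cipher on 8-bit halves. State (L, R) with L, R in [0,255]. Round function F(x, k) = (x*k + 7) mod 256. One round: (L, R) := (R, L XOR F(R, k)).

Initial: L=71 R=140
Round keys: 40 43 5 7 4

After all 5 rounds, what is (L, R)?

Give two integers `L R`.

Answer: 82 241

Derivation:
Round 1 (k=40): L=140 R=160
Round 2 (k=43): L=160 R=107
Round 3 (k=5): L=107 R=190
Round 4 (k=7): L=190 R=82
Round 5 (k=4): L=82 R=241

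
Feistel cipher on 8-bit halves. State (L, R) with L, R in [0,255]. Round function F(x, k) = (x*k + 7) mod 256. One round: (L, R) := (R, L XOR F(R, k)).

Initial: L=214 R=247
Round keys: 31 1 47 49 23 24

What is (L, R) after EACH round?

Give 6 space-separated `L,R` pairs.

Answer: 247,38 38,218 218,43 43,152 152,132 132,255

Derivation:
Round 1 (k=31): L=247 R=38
Round 2 (k=1): L=38 R=218
Round 3 (k=47): L=218 R=43
Round 4 (k=49): L=43 R=152
Round 5 (k=23): L=152 R=132
Round 6 (k=24): L=132 R=255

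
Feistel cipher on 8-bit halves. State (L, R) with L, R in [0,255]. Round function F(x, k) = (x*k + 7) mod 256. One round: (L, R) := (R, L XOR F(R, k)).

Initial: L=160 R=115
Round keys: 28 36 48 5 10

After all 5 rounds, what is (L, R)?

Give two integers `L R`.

Round 1 (k=28): L=115 R=59
Round 2 (k=36): L=59 R=32
Round 3 (k=48): L=32 R=60
Round 4 (k=5): L=60 R=19
Round 5 (k=10): L=19 R=249

Answer: 19 249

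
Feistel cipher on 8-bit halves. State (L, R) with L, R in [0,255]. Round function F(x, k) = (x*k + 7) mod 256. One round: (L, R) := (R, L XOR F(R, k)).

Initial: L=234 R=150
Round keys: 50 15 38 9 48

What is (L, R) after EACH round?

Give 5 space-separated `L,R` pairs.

Answer: 150,185 185,72 72,14 14,205 205,121

Derivation:
Round 1 (k=50): L=150 R=185
Round 2 (k=15): L=185 R=72
Round 3 (k=38): L=72 R=14
Round 4 (k=9): L=14 R=205
Round 5 (k=48): L=205 R=121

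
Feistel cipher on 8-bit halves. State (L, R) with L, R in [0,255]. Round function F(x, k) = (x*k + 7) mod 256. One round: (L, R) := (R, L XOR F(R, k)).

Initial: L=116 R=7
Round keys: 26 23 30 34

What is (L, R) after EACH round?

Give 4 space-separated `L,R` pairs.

Round 1 (k=26): L=7 R=201
Round 2 (k=23): L=201 R=17
Round 3 (k=30): L=17 R=204
Round 4 (k=34): L=204 R=14

Answer: 7,201 201,17 17,204 204,14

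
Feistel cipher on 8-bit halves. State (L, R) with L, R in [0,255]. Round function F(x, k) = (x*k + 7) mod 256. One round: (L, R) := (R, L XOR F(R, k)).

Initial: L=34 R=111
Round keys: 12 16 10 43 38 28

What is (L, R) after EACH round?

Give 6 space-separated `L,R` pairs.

Round 1 (k=12): L=111 R=25
Round 2 (k=16): L=25 R=248
Round 3 (k=10): L=248 R=174
Round 4 (k=43): L=174 R=185
Round 5 (k=38): L=185 R=211
Round 6 (k=28): L=211 R=162

Answer: 111,25 25,248 248,174 174,185 185,211 211,162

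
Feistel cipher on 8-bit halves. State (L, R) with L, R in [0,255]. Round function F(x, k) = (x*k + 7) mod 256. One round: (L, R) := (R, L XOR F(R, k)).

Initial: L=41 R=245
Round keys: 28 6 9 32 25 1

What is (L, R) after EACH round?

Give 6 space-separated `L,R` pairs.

Round 1 (k=28): L=245 R=250
Round 2 (k=6): L=250 R=22
Round 3 (k=9): L=22 R=55
Round 4 (k=32): L=55 R=241
Round 5 (k=25): L=241 R=167
Round 6 (k=1): L=167 R=95

Answer: 245,250 250,22 22,55 55,241 241,167 167,95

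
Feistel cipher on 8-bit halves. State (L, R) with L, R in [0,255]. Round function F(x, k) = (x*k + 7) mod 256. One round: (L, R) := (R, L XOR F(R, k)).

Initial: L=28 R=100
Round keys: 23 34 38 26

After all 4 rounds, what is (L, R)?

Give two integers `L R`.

Answer: 178 90

Derivation:
Round 1 (k=23): L=100 R=31
Round 2 (k=34): L=31 R=65
Round 3 (k=38): L=65 R=178
Round 4 (k=26): L=178 R=90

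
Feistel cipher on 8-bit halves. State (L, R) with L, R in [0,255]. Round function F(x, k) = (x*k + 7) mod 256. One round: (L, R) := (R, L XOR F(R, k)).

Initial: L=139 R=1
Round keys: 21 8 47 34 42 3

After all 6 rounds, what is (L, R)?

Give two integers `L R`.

Answer: 247 145

Derivation:
Round 1 (k=21): L=1 R=151
Round 2 (k=8): L=151 R=190
Round 3 (k=47): L=190 R=126
Round 4 (k=34): L=126 R=125
Round 5 (k=42): L=125 R=247
Round 6 (k=3): L=247 R=145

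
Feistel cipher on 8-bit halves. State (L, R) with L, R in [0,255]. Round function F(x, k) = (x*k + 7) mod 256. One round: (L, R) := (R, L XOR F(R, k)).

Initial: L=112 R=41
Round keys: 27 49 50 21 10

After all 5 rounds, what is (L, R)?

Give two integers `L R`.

Answer: 16 122

Derivation:
Round 1 (k=27): L=41 R=42
Round 2 (k=49): L=42 R=56
Round 3 (k=50): L=56 R=221
Round 4 (k=21): L=221 R=16
Round 5 (k=10): L=16 R=122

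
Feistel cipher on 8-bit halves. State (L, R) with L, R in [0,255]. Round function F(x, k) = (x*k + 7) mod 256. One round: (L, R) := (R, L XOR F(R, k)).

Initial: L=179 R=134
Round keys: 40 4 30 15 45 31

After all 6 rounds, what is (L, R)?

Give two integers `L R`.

Answer: 195 227

Derivation:
Round 1 (k=40): L=134 R=68
Round 2 (k=4): L=68 R=145
Round 3 (k=30): L=145 R=65
Round 4 (k=15): L=65 R=71
Round 5 (k=45): L=71 R=195
Round 6 (k=31): L=195 R=227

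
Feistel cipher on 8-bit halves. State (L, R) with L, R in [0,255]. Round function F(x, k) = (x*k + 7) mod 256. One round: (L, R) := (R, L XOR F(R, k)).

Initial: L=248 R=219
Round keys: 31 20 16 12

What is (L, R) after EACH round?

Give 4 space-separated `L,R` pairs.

Round 1 (k=31): L=219 R=116
Round 2 (k=20): L=116 R=204
Round 3 (k=16): L=204 R=179
Round 4 (k=12): L=179 R=167

Answer: 219,116 116,204 204,179 179,167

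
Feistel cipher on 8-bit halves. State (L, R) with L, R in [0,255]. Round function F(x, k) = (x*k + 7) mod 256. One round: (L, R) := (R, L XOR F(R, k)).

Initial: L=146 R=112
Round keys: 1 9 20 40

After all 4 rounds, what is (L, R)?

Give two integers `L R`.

Round 1 (k=1): L=112 R=229
Round 2 (k=9): L=229 R=100
Round 3 (k=20): L=100 R=50
Round 4 (k=40): L=50 R=179

Answer: 50 179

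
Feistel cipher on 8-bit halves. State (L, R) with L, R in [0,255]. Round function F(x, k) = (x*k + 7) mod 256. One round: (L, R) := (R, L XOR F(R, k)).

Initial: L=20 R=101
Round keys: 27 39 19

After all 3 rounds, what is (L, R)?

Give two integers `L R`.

Round 1 (k=27): L=101 R=186
Round 2 (k=39): L=186 R=56
Round 3 (k=19): L=56 R=149

Answer: 56 149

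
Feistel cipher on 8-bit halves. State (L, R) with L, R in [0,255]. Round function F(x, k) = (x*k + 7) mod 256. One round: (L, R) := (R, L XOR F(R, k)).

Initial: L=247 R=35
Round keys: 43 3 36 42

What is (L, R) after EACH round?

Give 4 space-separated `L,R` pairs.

Answer: 35,31 31,71 71,28 28,216

Derivation:
Round 1 (k=43): L=35 R=31
Round 2 (k=3): L=31 R=71
Round 3 (k=36): L=71 R=28
Round 4 (k=42): L=28 R=216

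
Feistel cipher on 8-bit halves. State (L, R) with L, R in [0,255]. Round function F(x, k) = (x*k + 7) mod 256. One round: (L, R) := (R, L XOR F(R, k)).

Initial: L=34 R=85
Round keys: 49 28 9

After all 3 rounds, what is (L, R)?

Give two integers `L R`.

Answer: 90 95

Derivation:
Round 1 (k=49): L=85 R=110
Round 2 (k=28): L=110 R=90
Round 3 (k=9): L=90 R=95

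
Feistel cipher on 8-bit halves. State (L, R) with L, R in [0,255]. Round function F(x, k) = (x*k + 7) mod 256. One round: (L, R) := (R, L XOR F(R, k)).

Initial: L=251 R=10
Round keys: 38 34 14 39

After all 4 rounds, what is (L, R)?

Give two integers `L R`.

Answer: 165 215

Derivation:
Round 1 (k=38): L=10 R=120
Round 2 (k=34): L=120 R=253
Round 3 (k=14): L=253 R=165
Round 4 (k=39): L=165 R=215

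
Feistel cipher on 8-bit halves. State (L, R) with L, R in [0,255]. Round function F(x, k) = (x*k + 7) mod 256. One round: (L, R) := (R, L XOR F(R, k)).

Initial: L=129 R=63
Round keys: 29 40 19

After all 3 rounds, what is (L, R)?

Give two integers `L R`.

Round 1 (k=29): L=63 R=171
Round 2 (k=40): L=171 R=128
Round 3 (k=19): L=128 R=44

Answer: 128 44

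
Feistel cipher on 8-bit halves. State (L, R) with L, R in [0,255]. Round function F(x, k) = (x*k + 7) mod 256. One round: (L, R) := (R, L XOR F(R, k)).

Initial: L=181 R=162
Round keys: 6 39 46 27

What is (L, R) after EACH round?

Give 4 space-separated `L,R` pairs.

Round 1 (k=6): L=162 R=102
Round 2 (k=39): L=102 R=51
Round 3 (k=46): L=51 R=87
Round 4 (k=27): L=87 R=7

Answer: 162,102 102,51 51,87 87,7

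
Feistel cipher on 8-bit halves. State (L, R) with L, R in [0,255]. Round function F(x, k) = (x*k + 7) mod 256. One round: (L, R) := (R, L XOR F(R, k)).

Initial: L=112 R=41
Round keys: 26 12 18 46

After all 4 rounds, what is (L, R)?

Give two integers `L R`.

Answer: 90 9

Derivation:
Round 1 (k=26): L=41 R=65
Round 2 (k=12): L=65 R=58
Round 3 (k=18): L=58 R=90
Round 4 (k=46): L=90 R=9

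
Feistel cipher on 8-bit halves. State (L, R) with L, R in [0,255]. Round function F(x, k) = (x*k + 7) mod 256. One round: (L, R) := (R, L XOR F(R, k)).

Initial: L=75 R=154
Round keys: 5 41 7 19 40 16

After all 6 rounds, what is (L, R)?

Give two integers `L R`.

Round 1 (k=5): L=154 R=66
Round 2 (k=41): L=66 R=3
Round 3 (k=7): L=3 R=94
Round 4 (k=19): L=94 R=2
Round 5 (k=40): L=2 R=9
Round 6 (k=16): L=9 R=149

Answer: 9 149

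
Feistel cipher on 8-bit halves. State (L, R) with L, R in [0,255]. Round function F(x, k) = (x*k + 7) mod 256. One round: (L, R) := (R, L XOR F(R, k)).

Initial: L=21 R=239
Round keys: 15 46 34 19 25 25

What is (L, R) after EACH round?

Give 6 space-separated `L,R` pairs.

Round 1 (k=15): L=239 R=29
Round 2 (k=46): L=29 R=210
Round 3 (k=34): L=210 R=246
Round 4 (k=19): L=246 R=155
Round 5 (k=25): L=155 R=220
Round 6 (k=25): L=220 R=24

Answer: 239,29 29,210 210,246 246,155 155,220 220,24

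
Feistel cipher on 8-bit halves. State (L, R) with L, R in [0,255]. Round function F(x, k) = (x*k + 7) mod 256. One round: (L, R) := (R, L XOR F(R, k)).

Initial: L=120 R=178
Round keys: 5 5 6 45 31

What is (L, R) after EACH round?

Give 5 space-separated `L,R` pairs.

Round 1 (k=5): L=178 R=249
Round 2 (k=5): L=249 R=86
Round 3 (k=6): L=86 R=242
Round 4 (k=45): L=242 R=199
Round 5 (k=31): L=199 R=210

Answer: 178,249 249,86 86,242 242,199 199,210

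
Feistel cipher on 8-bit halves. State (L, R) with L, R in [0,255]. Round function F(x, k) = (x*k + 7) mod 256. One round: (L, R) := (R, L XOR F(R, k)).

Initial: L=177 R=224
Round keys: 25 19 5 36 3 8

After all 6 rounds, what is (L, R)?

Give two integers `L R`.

Round 1 (k=25): L=224 R=86
Round 2 (k=19): L=86 R=137
Round 3 (k=5): L=137 R=226
Round 4 (k=36): L=226 R=70
Round 5 (k=3): L=70 R=59
Round 6 (k=8): L=59 R=153

Answer: 59 153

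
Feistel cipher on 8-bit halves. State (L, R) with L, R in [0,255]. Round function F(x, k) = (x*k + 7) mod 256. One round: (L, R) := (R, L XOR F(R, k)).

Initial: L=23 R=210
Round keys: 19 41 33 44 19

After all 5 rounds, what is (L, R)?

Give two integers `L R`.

Round 1 (k=19): L=210 R=138
Round 2 (k=41): L=138 R=243
Round 3 (k=33): L=243 R=208
Round 4 (k=44): L=208 R=52
Round 5 (k=19): L=52 R=51

Answer: 52 51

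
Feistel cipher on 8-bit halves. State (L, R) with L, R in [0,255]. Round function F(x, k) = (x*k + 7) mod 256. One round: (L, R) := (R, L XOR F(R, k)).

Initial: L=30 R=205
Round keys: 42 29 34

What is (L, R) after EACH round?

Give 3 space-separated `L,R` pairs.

Answer: 205,183 183,15 15,178

Derivation:
Round 1 (k=42): L=205 R=183
Round 2 (k=29): L=183 R=15
Round 3 (k=34): L=15 R=178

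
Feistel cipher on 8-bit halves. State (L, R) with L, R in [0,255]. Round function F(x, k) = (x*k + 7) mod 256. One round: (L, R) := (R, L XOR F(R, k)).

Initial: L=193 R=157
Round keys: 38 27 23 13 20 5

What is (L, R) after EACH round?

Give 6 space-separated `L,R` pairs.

Answer: 157,148 148,62 62,13 13,142 142,18 18,239

Derivation:
Round 1 (k=38): L=157 R=148
Round 2 (k=27): L=148 R=62
Round 3 (k=23): L=62 R=13
Round 4 (k=13): L=13 R=142
Round 5 (k=20): L=142 R=18
Round 6 (k=5): L=18 R=239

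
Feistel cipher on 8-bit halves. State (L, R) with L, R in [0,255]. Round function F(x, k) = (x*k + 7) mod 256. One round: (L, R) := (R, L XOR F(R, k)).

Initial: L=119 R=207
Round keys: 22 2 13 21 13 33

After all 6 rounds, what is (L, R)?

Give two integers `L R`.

Round 1 (k=22): L=207 R=166
Round 2 (k=2): L=166 R=156
Round 3 (k=13): L=156 R=85
Round 4 (k=21): L=85 R=156
Round 5 (k=13): L=156 R=166
Round 6 (k=33): L=166 R=241

Answer: 166 241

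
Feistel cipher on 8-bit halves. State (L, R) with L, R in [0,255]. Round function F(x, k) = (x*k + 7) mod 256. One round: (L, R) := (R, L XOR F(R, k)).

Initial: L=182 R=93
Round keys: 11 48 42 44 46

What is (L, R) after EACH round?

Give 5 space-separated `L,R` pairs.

Round 1 (k=11): L=93 R=176
Round 2 (k=48): L=176 R=90
Round 3 (k=42): L=90 R=123
Round 4 (k=44): L=123 R=113
Round 5 (k=46): L=113 R=46

Answer: 93,176 176,90 90,123 123,113 113,46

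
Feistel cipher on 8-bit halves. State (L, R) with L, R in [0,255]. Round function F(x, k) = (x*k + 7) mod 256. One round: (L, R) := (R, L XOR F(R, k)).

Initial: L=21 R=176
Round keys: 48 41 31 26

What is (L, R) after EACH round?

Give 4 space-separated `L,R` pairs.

Answer: 176,18 18,89 89,220 220,6

Derivation:
Round 1 (k=48): L=176 R=18
Round 2 (k=41): L=18 R=89
Round 3 (k=31): L=89 R=220
Round 4 (k=26): L=220 R=6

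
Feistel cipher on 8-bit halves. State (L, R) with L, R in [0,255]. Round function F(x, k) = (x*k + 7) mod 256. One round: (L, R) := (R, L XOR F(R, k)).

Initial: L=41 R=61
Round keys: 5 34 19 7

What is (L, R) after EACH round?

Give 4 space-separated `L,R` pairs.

Answer: 61,17 17,116 116,178 178,145

Derivation:
Round 1 (k=5): L=61 R=17
Round 2 (k=34): L=17 R=116
Round 3 (k=19): L=116 R=178
Round 4 (k=7): L=178 R=145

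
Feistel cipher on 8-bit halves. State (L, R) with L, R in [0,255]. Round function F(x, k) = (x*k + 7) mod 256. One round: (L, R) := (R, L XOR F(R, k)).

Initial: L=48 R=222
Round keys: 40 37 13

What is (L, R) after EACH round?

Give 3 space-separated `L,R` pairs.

Answer: 222,135 135,84 84,204

Derivation:
Round 1 (k=40): L=222 R=135
Round 2 (k=37): L=135 R=84
Round 3 (k=13): L=84 R=204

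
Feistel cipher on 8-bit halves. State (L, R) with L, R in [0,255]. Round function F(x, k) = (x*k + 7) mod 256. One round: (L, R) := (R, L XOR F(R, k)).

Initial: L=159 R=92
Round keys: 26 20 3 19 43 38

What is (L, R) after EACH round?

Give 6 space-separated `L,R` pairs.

Answer: 92,192 192,91 91,216 216,84 84,251 251,29

Derivation:
Round 1 (k=26): L=92 R=192
Round 2 (k=20): L=192 R=91
Round 3 (k=3): L=91 R=216
Round 4 (k=19): L=216 R=84
Round 5 (k=43): L=84 R=251
Round 6 (k=38): L=251 R=29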